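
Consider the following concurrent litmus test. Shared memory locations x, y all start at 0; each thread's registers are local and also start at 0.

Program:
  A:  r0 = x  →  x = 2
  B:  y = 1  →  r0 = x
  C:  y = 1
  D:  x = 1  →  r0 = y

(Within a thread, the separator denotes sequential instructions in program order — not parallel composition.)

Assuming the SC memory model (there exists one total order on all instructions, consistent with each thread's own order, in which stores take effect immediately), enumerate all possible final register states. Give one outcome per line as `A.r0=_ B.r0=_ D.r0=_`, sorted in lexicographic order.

A.r0=0 B.r0=0 D.r0=1
A.r0=0 B.r0=1 D.r0=0
A.r0=0 B.r0=1 D.r0=1
A.r0=0 B.r0=2 D.r0=0
A.r0=0 B.r0=2 D.r0=1
A.r0=1 B.r0=0 D.r0=1
A.r0=1 B.r0=1 D.r0=0
A.r0=1 B.r0=1 D.r0=1
A.r0=1 B.r0=2 D.r0=0
A.r0=1 B.r0=2 D.r0=1

outcome vector order: (A.r0,B.r0,D.r0)
|SC outcomes| = 10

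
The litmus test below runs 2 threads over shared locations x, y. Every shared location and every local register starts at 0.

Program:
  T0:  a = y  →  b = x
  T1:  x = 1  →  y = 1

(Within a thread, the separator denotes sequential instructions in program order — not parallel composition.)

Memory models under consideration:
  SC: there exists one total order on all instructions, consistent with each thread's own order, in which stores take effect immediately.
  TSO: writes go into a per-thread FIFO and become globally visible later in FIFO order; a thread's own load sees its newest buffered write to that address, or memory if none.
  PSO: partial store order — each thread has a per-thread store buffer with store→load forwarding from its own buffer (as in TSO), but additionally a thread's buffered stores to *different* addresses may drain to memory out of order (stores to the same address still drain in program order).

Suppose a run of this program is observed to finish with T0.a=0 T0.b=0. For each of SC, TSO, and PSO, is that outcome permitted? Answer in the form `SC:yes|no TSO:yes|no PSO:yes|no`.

SC:yes TSO:yes PSO:yes

outcome vector order: (T0.a,T0.b)
under SC → (0,0), (0,1), (1,1)
under TSO → (0,0), (0,1), (1,1)
under PSO → (0,0), (0,1), (1,0), (1,1)
target (0,0) ∈ {SC,TSO,PSO}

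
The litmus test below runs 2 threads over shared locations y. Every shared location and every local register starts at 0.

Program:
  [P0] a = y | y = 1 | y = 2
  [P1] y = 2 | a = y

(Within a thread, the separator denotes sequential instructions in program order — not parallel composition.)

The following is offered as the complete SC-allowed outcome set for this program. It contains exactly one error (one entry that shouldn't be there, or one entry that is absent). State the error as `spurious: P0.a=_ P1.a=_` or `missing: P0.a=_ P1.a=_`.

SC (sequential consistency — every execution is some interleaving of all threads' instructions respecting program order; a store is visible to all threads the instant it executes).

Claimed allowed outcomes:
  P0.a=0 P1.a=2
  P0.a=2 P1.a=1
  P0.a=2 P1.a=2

outcome vector order: (P0.a,P1.a)
[SC] allowed = {<0 1> <0 2> <2 1> <2 2>}
SC∖claimed = {<0 1>}

missing: P0.a=0 P1.a=1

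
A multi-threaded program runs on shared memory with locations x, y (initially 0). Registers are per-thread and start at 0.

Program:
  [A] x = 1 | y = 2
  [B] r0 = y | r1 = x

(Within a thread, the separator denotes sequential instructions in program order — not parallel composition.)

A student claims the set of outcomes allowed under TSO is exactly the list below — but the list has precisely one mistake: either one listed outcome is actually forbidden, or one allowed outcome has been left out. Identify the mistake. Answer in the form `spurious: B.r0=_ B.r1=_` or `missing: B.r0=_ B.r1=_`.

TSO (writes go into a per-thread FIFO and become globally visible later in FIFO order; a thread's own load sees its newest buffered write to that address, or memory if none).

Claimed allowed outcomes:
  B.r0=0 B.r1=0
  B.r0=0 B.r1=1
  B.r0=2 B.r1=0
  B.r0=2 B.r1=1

outcome vector order: (B.r0,B.r1)
under TSO → 00 01 21
claimed∖TSO = {20}

spurious: B.r0=2 B.r1=0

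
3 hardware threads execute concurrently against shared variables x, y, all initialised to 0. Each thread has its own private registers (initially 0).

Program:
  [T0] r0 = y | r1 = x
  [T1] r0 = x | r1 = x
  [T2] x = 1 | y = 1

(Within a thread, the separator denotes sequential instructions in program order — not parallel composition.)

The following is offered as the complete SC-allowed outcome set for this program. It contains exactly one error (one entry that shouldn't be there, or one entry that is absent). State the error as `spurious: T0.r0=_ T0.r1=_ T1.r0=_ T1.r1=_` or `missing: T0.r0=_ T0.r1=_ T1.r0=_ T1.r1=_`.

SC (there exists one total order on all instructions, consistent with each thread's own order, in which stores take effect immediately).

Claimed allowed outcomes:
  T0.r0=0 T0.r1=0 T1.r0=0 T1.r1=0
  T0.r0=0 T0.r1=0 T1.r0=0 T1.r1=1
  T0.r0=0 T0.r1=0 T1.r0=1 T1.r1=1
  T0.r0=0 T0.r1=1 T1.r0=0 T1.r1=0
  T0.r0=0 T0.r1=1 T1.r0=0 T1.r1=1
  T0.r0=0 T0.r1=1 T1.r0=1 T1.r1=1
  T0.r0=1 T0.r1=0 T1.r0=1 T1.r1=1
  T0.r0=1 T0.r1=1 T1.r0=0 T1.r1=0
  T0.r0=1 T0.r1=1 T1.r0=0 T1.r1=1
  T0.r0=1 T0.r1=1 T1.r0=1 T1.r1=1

outcome vector order: (T0.r0,T0.r1,T1.r0,T1.r1)
[SC] allowed = {(0,0,0,0); (0,0,0,1); (0,0,1,1); (0,1,0,0); (0,1,0,1); (0,1,1,1); (1,1,0,0); (1,1,0,1); (1,1,1,1)}
claimed∖SC = {(1,0,1,1)}

spurious: T0.r0=1 T0.r1=0 T1.r0=1 T1.r1=1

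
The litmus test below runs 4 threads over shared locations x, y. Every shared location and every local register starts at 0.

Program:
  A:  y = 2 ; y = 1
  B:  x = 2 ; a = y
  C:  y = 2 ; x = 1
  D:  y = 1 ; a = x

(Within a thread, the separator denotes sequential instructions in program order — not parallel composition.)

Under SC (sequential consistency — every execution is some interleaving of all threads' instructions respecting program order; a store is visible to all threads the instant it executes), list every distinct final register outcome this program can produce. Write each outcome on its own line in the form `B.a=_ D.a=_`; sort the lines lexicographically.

B.a=0 D.a=1
B.a=0 D.a=2
B.a=1 D.a=0
B.a=1 D.a=1
B.a=1 D.a=2
B.a=2 D.a=0
B.a=2 D.a=1
B.a=2 D.a=2

outcome vector order: (B.a,D.a)
|SC outcomes| = 8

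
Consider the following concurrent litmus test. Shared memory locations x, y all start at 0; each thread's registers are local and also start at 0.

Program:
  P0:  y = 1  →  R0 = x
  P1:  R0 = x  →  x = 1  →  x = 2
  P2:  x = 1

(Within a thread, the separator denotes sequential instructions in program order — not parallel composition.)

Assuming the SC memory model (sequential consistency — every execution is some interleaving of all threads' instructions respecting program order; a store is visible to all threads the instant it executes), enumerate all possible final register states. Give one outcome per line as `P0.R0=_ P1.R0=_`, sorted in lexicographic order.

outcome vector order: (P0.R0,P1.R0)
|SC outcomes| = 6

P0.R0=0 P1.R0=0
P0.R0=0 P1.R0=1
P0.R0=1 P1.R0=0
P0.R0=1 P1.R0=1
P0.R0=2 P1.R0=0
P0.R0=2 P1.R0=1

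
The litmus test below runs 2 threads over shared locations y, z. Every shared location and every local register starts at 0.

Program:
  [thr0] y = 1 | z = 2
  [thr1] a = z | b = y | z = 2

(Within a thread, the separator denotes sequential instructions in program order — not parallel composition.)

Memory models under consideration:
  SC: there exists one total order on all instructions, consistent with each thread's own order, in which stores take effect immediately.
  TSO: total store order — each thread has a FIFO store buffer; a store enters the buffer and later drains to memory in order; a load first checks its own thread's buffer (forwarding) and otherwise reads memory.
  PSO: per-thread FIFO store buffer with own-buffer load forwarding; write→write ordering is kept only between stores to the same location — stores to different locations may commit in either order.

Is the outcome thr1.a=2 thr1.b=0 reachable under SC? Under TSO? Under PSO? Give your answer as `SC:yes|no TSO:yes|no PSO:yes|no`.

outcome vector order: (thr1.a,thr1.b)
[SC] allowed = {<0 0>; <0 1>; <2 1>}
[TSO] allowed = {<0 0>; <0 1>; <2 1>}
[PSO] allowed = {<0 0>; <0 1>; <2 0>; <2 1>}
target <2 0> ∈ {PSO}

SC:no TSO:no PSO:yes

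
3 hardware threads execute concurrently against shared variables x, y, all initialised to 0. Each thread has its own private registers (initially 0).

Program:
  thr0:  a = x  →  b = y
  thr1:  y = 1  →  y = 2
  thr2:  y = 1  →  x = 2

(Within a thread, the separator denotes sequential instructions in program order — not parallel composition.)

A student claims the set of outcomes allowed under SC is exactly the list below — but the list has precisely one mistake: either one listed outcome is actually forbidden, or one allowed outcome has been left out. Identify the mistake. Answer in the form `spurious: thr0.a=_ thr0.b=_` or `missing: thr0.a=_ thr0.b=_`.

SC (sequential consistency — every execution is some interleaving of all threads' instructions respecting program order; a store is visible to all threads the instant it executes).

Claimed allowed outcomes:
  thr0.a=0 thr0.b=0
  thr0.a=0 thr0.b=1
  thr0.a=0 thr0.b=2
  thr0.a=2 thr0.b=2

outcome vector order: (thr0.a,thr0.b)
under SC → 00, 01, 02, 21, 22
SC∖claimed = {21}

missing: thr0.a=2 thr0.b=1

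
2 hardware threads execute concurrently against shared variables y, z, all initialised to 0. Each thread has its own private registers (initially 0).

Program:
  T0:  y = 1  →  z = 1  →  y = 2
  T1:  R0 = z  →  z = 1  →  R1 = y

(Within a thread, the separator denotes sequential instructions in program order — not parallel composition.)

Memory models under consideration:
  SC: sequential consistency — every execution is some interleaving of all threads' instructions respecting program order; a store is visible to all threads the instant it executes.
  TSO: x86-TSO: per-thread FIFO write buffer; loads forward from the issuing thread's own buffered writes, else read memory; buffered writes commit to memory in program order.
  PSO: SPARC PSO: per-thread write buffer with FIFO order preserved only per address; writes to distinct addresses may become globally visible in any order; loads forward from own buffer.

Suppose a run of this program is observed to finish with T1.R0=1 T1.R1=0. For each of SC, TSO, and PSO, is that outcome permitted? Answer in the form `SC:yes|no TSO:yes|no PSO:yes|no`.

SC:no TSO:no PSO:yes

outcome vector order: (T1.R0,T1.R1)
under SC → (0,0), (0,1), (0,2), (1,1), (1,2)
under TSO → (0,0), (0,1), (0,2), (1,1), (1,2)
under PSO → (0,0), (0,1), (0,2), (1,0), (1,1), (1,2)
target (1,0) ∈ {PSO}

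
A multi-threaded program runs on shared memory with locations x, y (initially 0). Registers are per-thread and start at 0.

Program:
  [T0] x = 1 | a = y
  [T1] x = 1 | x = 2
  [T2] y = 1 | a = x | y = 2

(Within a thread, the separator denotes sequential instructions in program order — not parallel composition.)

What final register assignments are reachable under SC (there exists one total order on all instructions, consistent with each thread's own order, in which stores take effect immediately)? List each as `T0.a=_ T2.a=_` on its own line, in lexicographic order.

T0.a=0 T2.a=1
T0.a=0 T2.a=2
T0.a=1 T2.a=0
T0.a=1 T2.a=1
T0.a=1 T2.a=2
T0.a=2 T2.a=0
T0.a=2 T2.a=1
T0.a=2 T2.a=2

outcome vector order: (T0.a,T2.a)
|SC outcomes| = 8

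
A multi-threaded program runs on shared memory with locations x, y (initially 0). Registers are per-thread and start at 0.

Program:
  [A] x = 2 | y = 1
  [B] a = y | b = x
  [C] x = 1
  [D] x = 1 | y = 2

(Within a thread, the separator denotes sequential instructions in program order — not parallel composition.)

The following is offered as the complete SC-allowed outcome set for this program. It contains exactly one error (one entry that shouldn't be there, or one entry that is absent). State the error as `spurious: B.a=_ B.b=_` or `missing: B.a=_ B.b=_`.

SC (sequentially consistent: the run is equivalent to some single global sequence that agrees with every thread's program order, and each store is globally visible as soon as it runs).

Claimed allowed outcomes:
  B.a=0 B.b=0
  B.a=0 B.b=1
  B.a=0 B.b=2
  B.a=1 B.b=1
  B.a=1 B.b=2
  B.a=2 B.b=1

outcome vector order: (B.a,B.b)
[SC] allowed = {<0 0>, <0 1>, <0 2>, <1 1>, <1 2>, <2 1>, <2 2>}
SC∖claimed = {<2 2>}

missing: B.a=2 B.b=2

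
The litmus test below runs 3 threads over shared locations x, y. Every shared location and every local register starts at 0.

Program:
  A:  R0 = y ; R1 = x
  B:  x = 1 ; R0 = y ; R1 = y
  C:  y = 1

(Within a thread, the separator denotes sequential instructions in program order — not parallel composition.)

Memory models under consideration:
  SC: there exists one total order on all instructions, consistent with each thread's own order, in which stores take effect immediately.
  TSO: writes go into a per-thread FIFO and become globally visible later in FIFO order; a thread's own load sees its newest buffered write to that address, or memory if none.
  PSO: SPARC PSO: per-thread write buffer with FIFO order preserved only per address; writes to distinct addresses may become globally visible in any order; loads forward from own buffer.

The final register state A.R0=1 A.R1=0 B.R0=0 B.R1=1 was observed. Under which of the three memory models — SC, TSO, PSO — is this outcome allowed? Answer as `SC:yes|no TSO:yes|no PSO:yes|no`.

outcome vector order: (A.R0,A.R1,B.R0,B.R1)
under SC → 0000; 0001; 0011; 0100; 0101; 0111; 1011; 1100; 1101; 1111
under TSO → 0000; 0001; 0011; 0100; 0101; 0111; 1000; 1001; 1011; 1100; 1101; 1111
under PSO → 0000; 0001; 0011; 0100; 0101; 0111; 1000; 1001; 1011; 1100; 1101; 1111
target 1001 ∈ {TSO,PSO}

SC:no TSO:yes PSO:yes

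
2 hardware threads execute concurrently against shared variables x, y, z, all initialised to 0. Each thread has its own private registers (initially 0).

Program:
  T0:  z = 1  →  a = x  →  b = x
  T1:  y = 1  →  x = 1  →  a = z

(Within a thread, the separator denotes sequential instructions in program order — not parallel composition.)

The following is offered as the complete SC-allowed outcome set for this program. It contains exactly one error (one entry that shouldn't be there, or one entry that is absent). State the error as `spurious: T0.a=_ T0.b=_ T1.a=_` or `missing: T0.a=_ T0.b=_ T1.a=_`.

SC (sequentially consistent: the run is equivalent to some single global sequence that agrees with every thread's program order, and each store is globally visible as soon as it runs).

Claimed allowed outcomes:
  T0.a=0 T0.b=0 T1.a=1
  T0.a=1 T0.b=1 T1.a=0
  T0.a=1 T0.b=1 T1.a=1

outcome vector order: (T0.a,T0.b,T1.a)
SC (4): 001, 011, 110, 111
SC∖claimed = {011}

missing: T0.a=0 T0.b=1 T1.a=1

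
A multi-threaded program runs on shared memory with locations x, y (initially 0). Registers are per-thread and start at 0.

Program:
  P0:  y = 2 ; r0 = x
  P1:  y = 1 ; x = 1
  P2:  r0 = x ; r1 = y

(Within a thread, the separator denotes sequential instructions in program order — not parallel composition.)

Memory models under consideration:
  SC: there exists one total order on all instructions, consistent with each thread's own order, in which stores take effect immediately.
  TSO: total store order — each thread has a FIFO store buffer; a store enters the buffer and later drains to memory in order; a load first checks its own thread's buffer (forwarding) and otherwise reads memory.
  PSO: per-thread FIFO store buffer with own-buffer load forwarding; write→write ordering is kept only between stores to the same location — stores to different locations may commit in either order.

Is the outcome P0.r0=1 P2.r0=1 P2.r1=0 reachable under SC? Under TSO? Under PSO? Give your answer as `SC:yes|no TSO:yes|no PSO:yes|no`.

outcome vector order: (P0.r0,P2.r0,P2.r1)
[SC] allowed = {<0 0 0>, <0 0 1>, <0 0 2>, <0 1 1>, <0 1 2>, <1 0 0>, <1 0 1>, <1 0 2>, <1 1 1>, <1 1 2>}
[TSO] allowed = {<0 0 0>, <0 0 1>, <0 0 2>, <0 1 1>, <0 1 2>, <1 0 0>, <1 0 1>, <1 0 2>, <1 1 1>, <1 1 2>}
[PSO] allowed = {<0 0 0>, <0 0 1>, <0 0 2>, <0 1 0>, <0 1 1>, <0 1 2>, <1 0 0>, <1 0 1>, <1 0 2>, <1 1 0>, <1 1 1>, <1 1 2>}
target <1 1 0> ∈ {PSO}

SC:no TSO:no PSO:yes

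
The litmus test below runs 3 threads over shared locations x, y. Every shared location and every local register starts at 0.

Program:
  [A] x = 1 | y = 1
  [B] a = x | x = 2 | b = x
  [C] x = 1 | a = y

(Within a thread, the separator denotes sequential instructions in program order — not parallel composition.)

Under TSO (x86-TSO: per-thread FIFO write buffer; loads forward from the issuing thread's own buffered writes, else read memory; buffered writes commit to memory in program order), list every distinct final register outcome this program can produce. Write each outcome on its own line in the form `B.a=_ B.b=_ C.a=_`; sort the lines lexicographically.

outcome vector order: (B.a,B.b,C.a)
|TSO outcomes| = 8

B.a=0 B.b=1 C.a=0
B.a=0 B.b=1 C.a=1
B.a=0 B.b=2 C.a=0
B.a=0 B.b=2 C.a=1
B.a=1 B.b=1 C.a=0
B.a=1 B.b=1 C.a=1
B.a=1 B.b=2 C.a=0
B.a=1 B.b=2 C.a=1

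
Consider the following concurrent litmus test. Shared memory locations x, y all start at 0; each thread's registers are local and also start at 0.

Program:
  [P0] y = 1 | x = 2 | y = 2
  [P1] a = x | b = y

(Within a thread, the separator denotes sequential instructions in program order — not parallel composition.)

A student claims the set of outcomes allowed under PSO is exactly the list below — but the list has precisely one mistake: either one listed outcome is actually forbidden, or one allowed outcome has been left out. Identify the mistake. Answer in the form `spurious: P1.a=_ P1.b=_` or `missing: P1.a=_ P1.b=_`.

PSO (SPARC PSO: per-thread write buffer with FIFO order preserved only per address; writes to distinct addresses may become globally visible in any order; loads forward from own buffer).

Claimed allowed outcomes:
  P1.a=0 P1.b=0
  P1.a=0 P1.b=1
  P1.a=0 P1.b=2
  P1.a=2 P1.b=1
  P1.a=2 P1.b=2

outcome vector order: (P1.a,P1.b)
[PSO] allowed = {0/0 0/1 0/2 2/0 2/1 2/2}
PSO∖claimed = {2/0}

missing: P1.a=2 P1.b=0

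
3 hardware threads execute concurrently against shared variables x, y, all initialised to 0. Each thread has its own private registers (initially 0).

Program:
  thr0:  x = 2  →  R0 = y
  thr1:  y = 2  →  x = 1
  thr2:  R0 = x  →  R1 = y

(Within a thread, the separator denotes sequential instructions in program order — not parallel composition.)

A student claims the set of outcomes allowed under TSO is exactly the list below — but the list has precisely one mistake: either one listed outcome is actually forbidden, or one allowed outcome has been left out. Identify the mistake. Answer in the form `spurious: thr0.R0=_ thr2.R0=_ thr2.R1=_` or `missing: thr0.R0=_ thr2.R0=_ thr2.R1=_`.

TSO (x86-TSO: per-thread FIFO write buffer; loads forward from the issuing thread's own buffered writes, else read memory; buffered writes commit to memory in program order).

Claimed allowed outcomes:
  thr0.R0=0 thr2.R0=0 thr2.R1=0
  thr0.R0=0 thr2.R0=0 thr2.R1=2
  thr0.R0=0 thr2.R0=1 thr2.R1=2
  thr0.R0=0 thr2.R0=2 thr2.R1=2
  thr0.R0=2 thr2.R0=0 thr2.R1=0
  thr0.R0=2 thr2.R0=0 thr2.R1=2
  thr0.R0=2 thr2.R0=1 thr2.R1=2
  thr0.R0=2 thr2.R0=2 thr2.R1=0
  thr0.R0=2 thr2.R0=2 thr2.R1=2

outcome vector order: (thr0.R0,thr2.R0,thr2.R1)
under TSO → 000 002 012 020 022 200 202 212 220 222
TSO∖claimed = {020}

missing: thr0.R0=0 thr2.R0=2 thr2.R1=0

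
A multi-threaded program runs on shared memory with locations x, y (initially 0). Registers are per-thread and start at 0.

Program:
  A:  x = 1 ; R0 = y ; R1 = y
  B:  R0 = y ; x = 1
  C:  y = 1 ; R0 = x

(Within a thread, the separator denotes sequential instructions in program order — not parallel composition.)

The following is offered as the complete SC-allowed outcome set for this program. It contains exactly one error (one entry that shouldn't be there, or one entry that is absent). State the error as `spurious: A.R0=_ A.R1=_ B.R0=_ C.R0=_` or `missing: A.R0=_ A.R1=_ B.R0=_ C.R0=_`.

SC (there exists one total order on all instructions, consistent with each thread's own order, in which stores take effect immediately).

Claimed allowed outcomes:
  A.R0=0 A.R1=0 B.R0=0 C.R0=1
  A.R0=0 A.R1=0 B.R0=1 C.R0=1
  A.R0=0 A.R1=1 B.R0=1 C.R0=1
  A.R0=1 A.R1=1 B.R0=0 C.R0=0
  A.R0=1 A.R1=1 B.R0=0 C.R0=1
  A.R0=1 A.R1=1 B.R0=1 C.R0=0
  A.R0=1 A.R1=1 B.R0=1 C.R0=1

outcome vector order: (A.R0,A.R1,B.R0,C.R0)
SC: 8 outcomes — {(0,0,0,1); (0,0,1,1); (0,1,0,1); (0,1,1,1); (1,1,0,0); (1,1,0,1); (1,1,1,0); (1,1,1,1)}
SC∖claimed = {(0,1,0,1)}

missing: A.R0=0 A.R1=1 B.R0=0 C.R0=1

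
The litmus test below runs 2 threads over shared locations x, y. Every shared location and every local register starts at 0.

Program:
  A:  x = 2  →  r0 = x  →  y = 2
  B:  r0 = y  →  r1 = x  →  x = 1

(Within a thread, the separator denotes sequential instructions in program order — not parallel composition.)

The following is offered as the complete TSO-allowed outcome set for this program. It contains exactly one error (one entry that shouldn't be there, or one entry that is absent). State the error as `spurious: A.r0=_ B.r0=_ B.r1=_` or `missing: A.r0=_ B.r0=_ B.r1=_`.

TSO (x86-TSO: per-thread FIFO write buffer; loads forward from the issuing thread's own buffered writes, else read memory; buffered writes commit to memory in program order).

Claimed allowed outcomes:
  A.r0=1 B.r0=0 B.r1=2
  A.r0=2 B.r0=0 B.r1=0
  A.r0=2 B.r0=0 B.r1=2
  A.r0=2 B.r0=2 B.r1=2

outcome vector order: (A.r0,B.r0,B.r1)
[TSO] allowed = {(1,0,0); (1,0,2); (2,0,0); (2,0,2); (2,2,2)}
TSO∖claimed = {(1,0,0)}

missing: A.r0=1 B.r0=0 B.r1=0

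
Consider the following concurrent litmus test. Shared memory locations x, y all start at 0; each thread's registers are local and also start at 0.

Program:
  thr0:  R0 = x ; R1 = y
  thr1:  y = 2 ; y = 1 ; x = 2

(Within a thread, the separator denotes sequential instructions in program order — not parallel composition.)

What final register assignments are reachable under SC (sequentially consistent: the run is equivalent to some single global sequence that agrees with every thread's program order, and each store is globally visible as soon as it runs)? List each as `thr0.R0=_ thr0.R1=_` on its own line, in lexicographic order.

outcome vector order: (thr0.R0,thr0.R1)
|SC outcomes| = 4

thr0.R0=0 thr0.R1=0
thr0.R0=0 thr0.R1=1
thr0.R0=0 thr0.R1=2
thr0.R0=2 thr0.R1=1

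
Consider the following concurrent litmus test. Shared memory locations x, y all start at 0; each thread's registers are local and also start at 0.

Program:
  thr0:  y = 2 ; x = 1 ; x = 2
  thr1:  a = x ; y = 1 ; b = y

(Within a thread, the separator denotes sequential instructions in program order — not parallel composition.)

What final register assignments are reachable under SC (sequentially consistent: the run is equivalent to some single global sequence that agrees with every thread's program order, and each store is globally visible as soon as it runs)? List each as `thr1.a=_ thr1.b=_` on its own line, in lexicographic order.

thr1.a=0 thr1.b=1
thr1.a=0 thr1.b=2
thr1.a=1 thr1.b=1
thr1.a=2 thr1.b=1

outcome vector order: (thr1.a,thr1.b)
|SC outcomes| = 4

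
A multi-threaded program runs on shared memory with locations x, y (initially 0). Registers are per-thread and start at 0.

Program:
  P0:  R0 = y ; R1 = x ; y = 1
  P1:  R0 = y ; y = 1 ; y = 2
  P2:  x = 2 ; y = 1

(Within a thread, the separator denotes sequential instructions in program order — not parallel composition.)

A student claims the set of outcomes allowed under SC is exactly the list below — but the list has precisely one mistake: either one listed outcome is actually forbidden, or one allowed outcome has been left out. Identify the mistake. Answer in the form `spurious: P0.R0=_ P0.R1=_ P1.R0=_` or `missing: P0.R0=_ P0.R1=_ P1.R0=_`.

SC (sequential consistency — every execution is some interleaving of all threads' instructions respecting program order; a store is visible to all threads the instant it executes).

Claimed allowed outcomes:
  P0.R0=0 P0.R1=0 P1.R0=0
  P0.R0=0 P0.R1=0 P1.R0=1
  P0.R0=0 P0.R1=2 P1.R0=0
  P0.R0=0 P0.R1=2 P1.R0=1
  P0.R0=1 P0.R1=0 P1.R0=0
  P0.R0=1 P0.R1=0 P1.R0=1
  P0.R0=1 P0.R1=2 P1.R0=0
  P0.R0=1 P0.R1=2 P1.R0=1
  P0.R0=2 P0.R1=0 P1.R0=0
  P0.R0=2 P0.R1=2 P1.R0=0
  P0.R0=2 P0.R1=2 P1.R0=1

spurious: P0.R0=1 P0.R1=0 P1.R0=1

outcome vector order: (P0.R0,P0.R1,P1.R0)
[SC] allowed = {<0 0 0>; <0 0 1>; <0 2 0>; <0 2 1>; <1 0 0>; <1 2 0>; <1 2 1>; <2 0 0>; <2 2 0>; <2 2 1>}
claimed∖SC = {<1 0 1>}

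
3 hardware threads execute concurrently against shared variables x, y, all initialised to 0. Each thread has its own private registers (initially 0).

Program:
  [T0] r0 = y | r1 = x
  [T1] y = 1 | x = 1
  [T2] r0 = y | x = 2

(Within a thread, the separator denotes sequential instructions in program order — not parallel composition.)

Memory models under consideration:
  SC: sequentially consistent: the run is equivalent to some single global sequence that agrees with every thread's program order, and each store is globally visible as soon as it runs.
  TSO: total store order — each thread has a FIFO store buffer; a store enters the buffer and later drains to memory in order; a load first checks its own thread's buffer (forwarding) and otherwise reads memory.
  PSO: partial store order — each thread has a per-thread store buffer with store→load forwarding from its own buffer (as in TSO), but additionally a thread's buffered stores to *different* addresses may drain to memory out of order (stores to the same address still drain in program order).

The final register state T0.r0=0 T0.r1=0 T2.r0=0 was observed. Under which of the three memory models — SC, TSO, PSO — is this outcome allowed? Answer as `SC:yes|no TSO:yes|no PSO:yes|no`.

outcome vector order: (T0.r0,T0.r1,T2.r0)
under SC → 0/0/0, 0/0/1, 0/1/0, 0/1/1, 0/2/0, 0/2/1, 1/0/0, 1/0/1, 1/1/0, 1/1/1, 1/2/0, 1/2/1
under TSO → 0/0/0, 0/0/1, 0/1/0, 0/1/1, 0/2/0, 0/2/1, 1/0/0, 1/0/1, 1/1/0, 1/1/1, 1/2/0, 1/2/1
under PSO → 0/0/0, 0/0/1, 0/1/0, 0/1/1, 0/2/0, 0/2/1, 1/0/0, 1/0/1, 1/1/0, 1/1/1, 1/2/0, 1/2/1
target 0/0/0 ∈ {SC,TSO,PSO}

SC:yes TSO:yes PSO:yes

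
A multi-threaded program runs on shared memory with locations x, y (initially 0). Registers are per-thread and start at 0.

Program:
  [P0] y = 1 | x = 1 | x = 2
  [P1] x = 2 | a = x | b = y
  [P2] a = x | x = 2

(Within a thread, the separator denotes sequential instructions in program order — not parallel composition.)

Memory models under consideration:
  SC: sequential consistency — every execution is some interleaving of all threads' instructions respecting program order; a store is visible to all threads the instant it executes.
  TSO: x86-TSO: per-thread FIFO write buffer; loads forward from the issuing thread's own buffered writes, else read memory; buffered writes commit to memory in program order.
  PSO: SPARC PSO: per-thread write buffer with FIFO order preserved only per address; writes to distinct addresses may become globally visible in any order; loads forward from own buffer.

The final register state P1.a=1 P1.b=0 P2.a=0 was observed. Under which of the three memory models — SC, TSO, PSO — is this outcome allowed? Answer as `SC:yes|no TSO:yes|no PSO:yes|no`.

SC:no TSO:no PSO:yes

outcome vector order: (P1.a,P1.b,P2.a)
[SC] allowed = {<1 1 0> <1 1 1> <1 1 2> <2 0 0> <2 0 1> <2 0 2> <2 1 0> <2 1 1> <2 1 2>}
[TSO] allowed = {<1 1 0> <1 1 1> <1 1 2> <2 0 0> <2 0 1> <2 0 2> <2 1 0> <2 1 1> <2 1 2>}
[PSO] allowed = {<1 0 0> <1 0 1> <1 0 2> <1 1 0> <1 1 1> <1 1 2> <2 0 0> <2 0 1> <2 0 2> <2 1 0> <2 1 1> <2 1 2>}
target <1 0 0> ∈ {PSO}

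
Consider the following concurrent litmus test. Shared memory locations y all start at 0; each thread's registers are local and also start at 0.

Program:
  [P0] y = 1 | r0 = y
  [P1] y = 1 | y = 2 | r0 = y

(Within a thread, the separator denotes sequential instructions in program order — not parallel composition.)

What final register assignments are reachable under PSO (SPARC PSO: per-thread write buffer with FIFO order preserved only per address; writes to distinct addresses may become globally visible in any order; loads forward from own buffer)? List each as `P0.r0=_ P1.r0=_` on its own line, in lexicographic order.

P0.r0=1 P1.r0=1
P0.r0=1 P1.r0=2
P0.r0=2 P1.r0=2

outcome vector order: (P0.r0,P1.r0)
|PSO outcomes| = 3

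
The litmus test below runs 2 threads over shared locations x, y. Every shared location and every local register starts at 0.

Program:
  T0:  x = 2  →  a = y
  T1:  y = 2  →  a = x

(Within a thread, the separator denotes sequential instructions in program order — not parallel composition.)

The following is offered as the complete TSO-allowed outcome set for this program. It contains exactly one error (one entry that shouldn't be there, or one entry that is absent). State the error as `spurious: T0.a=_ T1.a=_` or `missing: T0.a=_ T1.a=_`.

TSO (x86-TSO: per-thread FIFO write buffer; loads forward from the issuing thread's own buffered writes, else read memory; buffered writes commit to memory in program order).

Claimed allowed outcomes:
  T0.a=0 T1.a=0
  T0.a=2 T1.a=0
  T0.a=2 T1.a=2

missing: T0.a=0 T1.a=2

outcome vector order: (T0.a,T1.a)
[TSO] allowed = {(0,0) (0,2) (2,0) (2,2)}
TSO∖claimed = {(0,2)}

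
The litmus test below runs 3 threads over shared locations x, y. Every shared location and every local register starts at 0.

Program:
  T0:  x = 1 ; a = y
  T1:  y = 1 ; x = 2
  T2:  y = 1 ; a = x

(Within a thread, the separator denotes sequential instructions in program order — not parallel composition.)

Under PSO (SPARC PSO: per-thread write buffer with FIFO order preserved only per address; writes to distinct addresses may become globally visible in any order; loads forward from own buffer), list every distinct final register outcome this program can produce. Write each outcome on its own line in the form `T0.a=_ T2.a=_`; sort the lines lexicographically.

outcome vector order: (T0.a,T2.a)
|PSO outcomes| = 6

T0.a=0 T2.a=0
T0.a=0 T2.a=1
T0.a=0 T2.a=2
T0.a=1 T2.a=0
T0.a=1 T2.a=1
T0.a=1 T2.a=2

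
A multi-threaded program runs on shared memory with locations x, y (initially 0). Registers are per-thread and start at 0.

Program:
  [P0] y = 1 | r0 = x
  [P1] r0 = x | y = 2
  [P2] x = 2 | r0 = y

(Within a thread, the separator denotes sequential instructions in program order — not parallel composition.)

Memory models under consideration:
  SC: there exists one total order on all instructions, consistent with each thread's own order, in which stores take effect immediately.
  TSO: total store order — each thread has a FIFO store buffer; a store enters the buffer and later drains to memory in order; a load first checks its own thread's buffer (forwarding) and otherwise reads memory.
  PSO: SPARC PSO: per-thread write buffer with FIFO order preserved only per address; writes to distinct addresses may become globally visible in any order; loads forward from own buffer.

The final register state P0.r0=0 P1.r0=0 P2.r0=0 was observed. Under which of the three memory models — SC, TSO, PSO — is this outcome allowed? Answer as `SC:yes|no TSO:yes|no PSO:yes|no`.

outcome vector order: (P0.r0,P1.r0,P2.r0)
SC: 10 outcomes — {0/0/1; 0/0/2; 0/2/1; 0/2/2; 2/0/0; 2/0/1; 2/0/2; 2/2/0; 2/2/1; 2/2/2}
TSO: 12 outcomes — {0/0/0; 0/0/1; 0/0/2; 0/2/0; 0/2/1; 0/2/2; 2/0/0; 2/0/1; 2/0/2; 2/2/0; 2/2/1; 2/2/2}
PSO: 12 outcomes — {0/0/0; 0/0/1; 0/0/2; 0/2/0; 0/2/1; 0/2/2; 2/0/0; 2/0/1; 2/0/2; 2/2/0; 2/2/1; 2/2/2}
target 0/0/0 ∈ {TSO,PSO}

SC:no TSO:yes PSO:yes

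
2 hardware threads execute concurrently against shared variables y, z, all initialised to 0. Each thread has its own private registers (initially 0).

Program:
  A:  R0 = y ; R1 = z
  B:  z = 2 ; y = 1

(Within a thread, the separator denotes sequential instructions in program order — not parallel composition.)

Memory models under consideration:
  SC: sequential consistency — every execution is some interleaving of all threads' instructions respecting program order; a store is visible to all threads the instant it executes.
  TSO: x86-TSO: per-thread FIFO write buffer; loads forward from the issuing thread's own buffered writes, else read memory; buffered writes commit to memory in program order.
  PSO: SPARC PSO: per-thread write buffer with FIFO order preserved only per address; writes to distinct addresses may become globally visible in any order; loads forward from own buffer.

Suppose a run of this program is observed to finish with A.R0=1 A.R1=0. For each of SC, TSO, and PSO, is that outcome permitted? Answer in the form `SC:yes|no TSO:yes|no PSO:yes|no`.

outcome vector order: (A.R0,A.R1)
[SC] allowed = {<0 0>; <0 2>; <1 2>}
[TSO] allowed = {<0 0>; <0 2>; <1 2>}
[PSO] allowed = {<0 0>; <0 2>; <1 0>; <1 2>}
target <1 0> ∈ {PSO}

SC:no TSO:no PSO:yes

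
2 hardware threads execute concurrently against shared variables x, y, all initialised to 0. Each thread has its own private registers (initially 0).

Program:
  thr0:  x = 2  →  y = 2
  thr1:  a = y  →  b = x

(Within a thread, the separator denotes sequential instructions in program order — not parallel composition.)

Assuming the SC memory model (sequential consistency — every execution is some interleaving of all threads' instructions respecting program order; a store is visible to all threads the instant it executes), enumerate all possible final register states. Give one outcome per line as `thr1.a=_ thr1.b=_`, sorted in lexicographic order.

thr1.a=0 thr1.b=0
thr1.a=0 thr1.b=2
thr1.a=2 thr1.b=2

outcome vector order: (thr1.a,thr1.b)
|SC outcomes| = 3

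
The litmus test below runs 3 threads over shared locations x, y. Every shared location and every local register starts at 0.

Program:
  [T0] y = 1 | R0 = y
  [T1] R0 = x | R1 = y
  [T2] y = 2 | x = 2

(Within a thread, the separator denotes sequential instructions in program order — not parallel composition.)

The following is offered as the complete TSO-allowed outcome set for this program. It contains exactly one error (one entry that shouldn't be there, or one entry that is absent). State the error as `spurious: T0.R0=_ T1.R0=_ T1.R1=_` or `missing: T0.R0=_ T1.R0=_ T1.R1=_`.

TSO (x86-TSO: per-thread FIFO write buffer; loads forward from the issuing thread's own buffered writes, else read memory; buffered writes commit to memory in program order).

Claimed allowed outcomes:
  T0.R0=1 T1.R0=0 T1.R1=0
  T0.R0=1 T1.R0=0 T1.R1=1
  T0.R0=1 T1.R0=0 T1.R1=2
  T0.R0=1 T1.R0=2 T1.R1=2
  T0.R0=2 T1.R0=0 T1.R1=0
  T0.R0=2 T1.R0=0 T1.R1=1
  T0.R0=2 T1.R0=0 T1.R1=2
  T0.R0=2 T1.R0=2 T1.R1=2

missing: T0.R0=1 T1.R0=2 T1.R1=1

outcome vector order: (T0.R0,T1.R0,T1.R1)
TSO (9): 1/0/0, 1/0/1, 1/0/2, 1/2/1, 1/2/2, 2/0/0, 2/0/1, 2/0/2, 2/2/2
TSO∖claimed = {1/2/1}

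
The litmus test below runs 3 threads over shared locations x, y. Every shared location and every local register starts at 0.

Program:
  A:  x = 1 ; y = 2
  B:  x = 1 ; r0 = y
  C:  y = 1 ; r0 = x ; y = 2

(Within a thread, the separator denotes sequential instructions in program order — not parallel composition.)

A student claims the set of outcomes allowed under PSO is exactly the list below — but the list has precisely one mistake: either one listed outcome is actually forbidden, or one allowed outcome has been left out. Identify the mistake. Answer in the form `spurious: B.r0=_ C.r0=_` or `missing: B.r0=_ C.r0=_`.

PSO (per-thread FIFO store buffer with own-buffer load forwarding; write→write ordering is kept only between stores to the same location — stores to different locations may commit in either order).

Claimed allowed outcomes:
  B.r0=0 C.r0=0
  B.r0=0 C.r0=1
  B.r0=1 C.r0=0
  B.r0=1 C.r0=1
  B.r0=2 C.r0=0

missing: B.r0=2 C.r0=1

outcome vector order: (B.r0,C.r0)
PSO: 6 outcomes — {00; 01; 10; 11; 20; 21}
PSO∖claimed = {21}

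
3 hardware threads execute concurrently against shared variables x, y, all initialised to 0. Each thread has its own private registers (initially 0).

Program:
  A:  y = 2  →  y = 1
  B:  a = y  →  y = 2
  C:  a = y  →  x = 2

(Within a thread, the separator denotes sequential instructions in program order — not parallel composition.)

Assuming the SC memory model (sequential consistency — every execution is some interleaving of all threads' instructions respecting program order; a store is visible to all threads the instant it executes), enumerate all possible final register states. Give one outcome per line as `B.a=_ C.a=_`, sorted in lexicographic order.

outcome vector order: (B.a,C.a)
|SC outcomes| = 9

B.a=0 C.a=0
B.a=0 C.a=1
B.a=0 C.a=2
B.a=1 C.a=0
B.a=1 C.a=1
B.a=1 C.a=2
B.a=2 C.a=0
B.a=2 C.a=1
B.a=2 C.a=2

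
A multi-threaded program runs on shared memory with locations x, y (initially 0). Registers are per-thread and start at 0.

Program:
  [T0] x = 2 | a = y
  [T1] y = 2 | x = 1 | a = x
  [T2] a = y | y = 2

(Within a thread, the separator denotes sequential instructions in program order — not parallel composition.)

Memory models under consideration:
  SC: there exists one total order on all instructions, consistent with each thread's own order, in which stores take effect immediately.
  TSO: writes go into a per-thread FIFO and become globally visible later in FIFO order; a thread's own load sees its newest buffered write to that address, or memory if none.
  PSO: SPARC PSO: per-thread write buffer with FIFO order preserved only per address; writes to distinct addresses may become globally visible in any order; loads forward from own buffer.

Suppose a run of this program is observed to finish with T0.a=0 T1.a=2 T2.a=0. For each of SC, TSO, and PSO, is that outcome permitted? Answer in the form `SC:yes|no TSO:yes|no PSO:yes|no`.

SC:no TSO:yes PSO:yes

outcome vector order: (T0.a,T1.a,T2.a)
SC (6): <0 1 0> <0 1 2> <2 1 0> <2 1 2> <2 2 0> <2 2 2>
TSO (8): <0 1 0> <0 1 2> <0 2 0> <0 2 2> <2 1 0> <2 1 2> <2 2 0> <2 2 2>
PSO (8): <0 1 0> <0 1 2> <0 2 0> <0 2 2> <2 1 0> <2 1 2> <2 2 0> <2 2 2>
target <0 2 0> ∈ {TSO,PSO}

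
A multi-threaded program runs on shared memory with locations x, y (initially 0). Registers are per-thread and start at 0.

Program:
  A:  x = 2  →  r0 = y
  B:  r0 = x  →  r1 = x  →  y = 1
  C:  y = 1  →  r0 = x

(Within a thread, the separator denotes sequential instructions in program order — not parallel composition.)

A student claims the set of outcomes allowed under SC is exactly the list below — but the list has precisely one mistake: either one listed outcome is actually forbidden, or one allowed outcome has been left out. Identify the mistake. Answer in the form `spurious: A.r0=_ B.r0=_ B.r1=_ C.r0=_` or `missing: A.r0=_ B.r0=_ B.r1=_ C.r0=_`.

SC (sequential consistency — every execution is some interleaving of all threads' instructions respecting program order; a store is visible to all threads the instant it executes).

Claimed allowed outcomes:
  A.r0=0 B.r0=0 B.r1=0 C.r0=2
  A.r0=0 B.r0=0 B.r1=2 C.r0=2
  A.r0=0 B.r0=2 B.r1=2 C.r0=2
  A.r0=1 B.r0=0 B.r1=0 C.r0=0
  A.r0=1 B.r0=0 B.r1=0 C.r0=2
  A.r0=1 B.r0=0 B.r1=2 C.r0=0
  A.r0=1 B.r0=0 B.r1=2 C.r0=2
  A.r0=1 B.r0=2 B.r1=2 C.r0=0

outcome vector order: (A.r0,B.r0,B.r1,C.r0)
[SC] allowed = {<0 0 0 2>, <0 0 2 2>, <0 2 2 2>, <1 0 0 0>, <1 0 0 2>, <1 0 2 0>, <1 0 2 2>, <1 2 2 0>, <1 2 2 2>}
SC∖claimed = {<1 2 2 2>}

missing: A.r0=1 B.r0=2 B.r1=2 C.r0=2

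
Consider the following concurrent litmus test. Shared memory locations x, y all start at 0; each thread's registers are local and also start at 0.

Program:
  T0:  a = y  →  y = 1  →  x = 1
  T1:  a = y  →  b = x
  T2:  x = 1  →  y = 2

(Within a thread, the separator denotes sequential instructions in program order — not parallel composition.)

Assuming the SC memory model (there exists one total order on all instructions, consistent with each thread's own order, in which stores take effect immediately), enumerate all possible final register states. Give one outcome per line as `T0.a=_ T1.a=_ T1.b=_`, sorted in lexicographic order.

T0.a=0 T1.a=0 T1.b=0
T0.a=0 T1.a=0 T1.b=1
T0.a=0 T1.a=1 T1.b=0
T0.a=0 T1.a=1 T1.b=1
T0.a=0 T1.a=2 T1.b=1
T0.a=2 T1.a=0 T1.b=0
T0.a=2 T1.a=0 T1.b=1
T0.a=2 T1.a=1 T1.b=1
T0.a=2 T1.a=2 T1.b=1

outcome vector order: (T0.a,T1.a,T1.b)
|SC outcomes| = 9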